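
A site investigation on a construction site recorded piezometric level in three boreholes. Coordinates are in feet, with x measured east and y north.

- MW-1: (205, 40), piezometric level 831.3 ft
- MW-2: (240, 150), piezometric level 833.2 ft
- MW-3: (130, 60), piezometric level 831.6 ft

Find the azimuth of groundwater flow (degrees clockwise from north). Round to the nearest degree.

182°

With h = a·x + b·y + c and MW-1 as origin, the differences give:
  35·a + 110·b = +1.9
  (-75)·a + 20·b = +0.3
Eliminate b (×20 and ×110, subtract): 8950·a = 5.00 → a = ∂h/∂x = +0.0005587
Back-substitute: b = ∂h/∂y = +0.01709.
Flow direction (−∇h) has components (-0.0005587 E, -0.01709 N).
Azimuth = atan2(E, N) = atan2(-0.0005587, -0.01709) = 181.9° ≈ 182°.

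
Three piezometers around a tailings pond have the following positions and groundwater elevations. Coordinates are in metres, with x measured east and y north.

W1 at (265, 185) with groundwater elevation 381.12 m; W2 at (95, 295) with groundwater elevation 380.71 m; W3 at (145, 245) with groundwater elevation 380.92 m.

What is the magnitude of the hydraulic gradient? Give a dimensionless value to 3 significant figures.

0.00514

Differences from W1: to W2 (Δx, Δy, Δh) = (-170, 110, -0.41); to W3 = (-120, 60, -0.20).
Determinant of the coordinate differences = (-170)·60 − (-120)·110 = 3000.
∂h/∂x = [(-0.41)·60 − (-0.20)·110] / 3000 = -0.0008667
∂h/∂y = [(-170)·(-0.20) − (-120)·(-0.41)] / 3000 = -0.005067
|∇h| = √(-0.0008667² + -0.005067²) = 0.005141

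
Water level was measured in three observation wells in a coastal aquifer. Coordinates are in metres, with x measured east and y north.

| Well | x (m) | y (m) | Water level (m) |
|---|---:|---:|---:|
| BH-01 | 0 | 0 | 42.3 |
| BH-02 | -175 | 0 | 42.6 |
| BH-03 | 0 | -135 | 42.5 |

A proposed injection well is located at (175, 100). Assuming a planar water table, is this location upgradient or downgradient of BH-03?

∂h/∂x = (42.6 − 42.3) / (-175 − 0) = -0.001714
∂h/∂y = (42.5 − 42.3) / (-135 − 0) = -0.001481
Head at (175, 100) = 42.3 + (-0.001714)·(175) + (-0.001481)·(100) = 41.85 m.
That is lower than the 42.5 m at BH-03, so the point is downgradient.

downgradient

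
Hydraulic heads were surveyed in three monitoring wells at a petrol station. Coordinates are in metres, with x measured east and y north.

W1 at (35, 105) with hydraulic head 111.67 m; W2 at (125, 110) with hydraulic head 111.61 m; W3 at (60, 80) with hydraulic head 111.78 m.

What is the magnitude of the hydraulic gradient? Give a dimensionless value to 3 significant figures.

0.00482

Taking W1 as reference: W2−W1 = (90, 5, -0.06); W3−W1 = (25, -25, +0.11).
Solve a·Δx + b·Δy = Δh: det = 90·(-25) − 25·5 = -2375.
∂h/∂x = [(-0.06)·(-25) − (+0.11)·5] / -2375 = -0.0004000
∂h/∂y = [90·(+0.11) − 25·(-0.06)] / -2375 = -0.004800
|∇h| = √(-0.0004000² + -0.004800²) = 0.004817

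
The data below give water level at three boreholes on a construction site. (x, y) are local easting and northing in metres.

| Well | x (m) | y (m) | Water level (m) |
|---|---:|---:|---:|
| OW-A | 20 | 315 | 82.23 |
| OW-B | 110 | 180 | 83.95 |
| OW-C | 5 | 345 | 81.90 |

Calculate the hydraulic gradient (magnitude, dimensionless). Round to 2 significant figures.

Differences from OW-A: to OW-B (Δx, Δy, Δh) = (90, -135, +1.72); to OW-C = (-15, 30, -0.33).
Solve a·Δx + b·Δy = Δh: det = 90·30 − (-15)·(-135) = 675.
∂h/∂x = [(+1.72)·30 − (-0.33)·(-135)] / 675 = +0.01044
∂h/∂y = [90·(-0.33) − (-15)·(+1.72)] / 675 = -0.005778
|∇h| = √(0.01044² + -0.005778²) = 0.01193

0.012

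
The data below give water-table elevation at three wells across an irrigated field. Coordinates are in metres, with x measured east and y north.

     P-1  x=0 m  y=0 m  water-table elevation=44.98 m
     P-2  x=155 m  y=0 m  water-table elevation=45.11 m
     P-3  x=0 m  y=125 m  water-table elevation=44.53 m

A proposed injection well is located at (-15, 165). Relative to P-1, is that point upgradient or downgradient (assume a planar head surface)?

∂h/∂x = (45.11 − 44.98) / (155 − 0) = +0.0008387
∂h/∂y = (44.53 − 44.98) / (125 − 0) = -0.003600
Head at (-15, 165) = 44.98 + (+0.0008387)·(-15) + (-0.003600)·(165) = 44.37 m.
That is lower than the 44.98 m at P-1, so the point is downgradient.

downgradient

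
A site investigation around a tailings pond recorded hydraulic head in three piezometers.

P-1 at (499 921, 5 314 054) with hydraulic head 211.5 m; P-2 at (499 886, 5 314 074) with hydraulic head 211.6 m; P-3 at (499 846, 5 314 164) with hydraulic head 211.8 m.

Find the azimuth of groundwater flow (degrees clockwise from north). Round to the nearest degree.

121°

Taking P-1 as reference: P-2−P-1 = (-35, 20, +0.1); P-3−P-1 = (-75, 110, +0.3).
Solve a·Δx + b·Δy = Δh: det = (-35)·110 − (-75)·20 = -2350.
∂h/∂x = [(+0.1)·110 − (+0.3)·20] / -2350 = -0.002128
∂h/∂y = [(-35)·(+0.3) − (-75)·(+0.1)] / -2350 = +0.001277
Flow direction (−∇h) has components (+0.002128 E, -0.001277 N).
Azimuth = atan2(E, N) = atan2(+0.002128, -0.001277) = 121.0° ≈ 121°.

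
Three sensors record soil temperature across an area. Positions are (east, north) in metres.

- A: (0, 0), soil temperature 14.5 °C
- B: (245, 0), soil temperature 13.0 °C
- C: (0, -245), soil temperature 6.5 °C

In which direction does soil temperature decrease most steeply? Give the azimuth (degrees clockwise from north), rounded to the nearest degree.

∂T/∂x = (13.0 − 14.5) / (245 − 0) = -0.006122
∂T/∂y = (6.5 − 14.5) / (-245 − 0) = +0.03265
Steepest decrease is along −∇f: components (+0.006122 E, -0.03265 N).
Azimuth = atan2(+0.006122, -0.03265) = 169.4° ≈ 169°.

169°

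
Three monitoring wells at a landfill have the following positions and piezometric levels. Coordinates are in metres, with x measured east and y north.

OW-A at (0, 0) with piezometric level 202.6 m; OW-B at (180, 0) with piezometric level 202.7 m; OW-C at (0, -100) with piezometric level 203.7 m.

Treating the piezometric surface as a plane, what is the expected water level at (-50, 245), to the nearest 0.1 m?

∂h/∂x = (202.7 − 202.6) / (180 − 0) = +0.0005556
∂h/∂y = (203.7 − 202.6) / (-100 − 0) = -0.01100
h(-50, 245) = 202.6 + (+0.0005556)·(-50) + (-0.01100)·(245) = 202.6 -0.028 -2.695 = 199.877 m.

199.9 m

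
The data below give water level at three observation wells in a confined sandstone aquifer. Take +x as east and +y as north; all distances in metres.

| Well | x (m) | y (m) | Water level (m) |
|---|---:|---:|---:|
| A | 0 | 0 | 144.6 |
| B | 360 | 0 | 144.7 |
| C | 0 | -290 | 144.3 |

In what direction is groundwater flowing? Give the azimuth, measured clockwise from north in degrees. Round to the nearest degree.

195°

∂h/∂x = (144.7 − 144.6) / (360 − 0) = +0.0002778
∂h/∂y = (144.3 − 144.6) / (-290 − 0) = +0.001034
Flow direction (−∇h) has components (-0.0002778 E, -0.001034 N).
Azimuth = atan2(E, N) = atan2(-0.0002778, -0.001034) = 195.0° ≈ 195°.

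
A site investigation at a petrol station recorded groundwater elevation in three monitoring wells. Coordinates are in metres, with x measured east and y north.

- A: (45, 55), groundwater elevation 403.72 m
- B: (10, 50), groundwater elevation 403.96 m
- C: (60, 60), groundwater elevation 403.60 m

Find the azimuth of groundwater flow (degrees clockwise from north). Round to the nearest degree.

045°

Taking A as reference: B−A = (-35, -5, +0.24); C−A = (15, 5, -0.12).
Solve a·Δx + b·Δy = Δh: det = (-35)·5 − 15·(-5) = -100.
∂h/∂x = [(+0.24)·5 − (-0.12)·(-5)] / -100 = -0.006000
∂h/∂y = [(-35)·(-0.12) − 15·(+0.24)] / -100 = -0.006000
Flow direction (−∇h) has components (+0.006000 E, +0.006000 N).
Azimuth = atan2(E, N) = atan2(+0.006000, +0.006000) = 45.0° ≈ 045°.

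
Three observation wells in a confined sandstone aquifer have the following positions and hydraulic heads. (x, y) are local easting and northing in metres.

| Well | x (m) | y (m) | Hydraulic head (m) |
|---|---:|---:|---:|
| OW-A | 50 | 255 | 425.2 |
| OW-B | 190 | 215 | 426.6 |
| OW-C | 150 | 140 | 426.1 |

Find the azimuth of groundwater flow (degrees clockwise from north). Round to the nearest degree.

With h = a·x + b·y + c and OW-A as origin, the differences give:
  140·a + (-40)·b = +1.4
  100·a + (-115)·b = +0.9
Eliminate b (×(-115) and ×(-40), subtract): -12100·a = -125.00 → a = ∂h/∂x = +0.01033
Back-substitute: b = ∂h/∂y = +0.001157.
Flow direction (−∇h) has components (-0.01033 E, -0.001157 N).
Azimuth = atan2(E, N) = atan2(-0.01033, -0.001157) = 263.6° ≈ 264°.

264°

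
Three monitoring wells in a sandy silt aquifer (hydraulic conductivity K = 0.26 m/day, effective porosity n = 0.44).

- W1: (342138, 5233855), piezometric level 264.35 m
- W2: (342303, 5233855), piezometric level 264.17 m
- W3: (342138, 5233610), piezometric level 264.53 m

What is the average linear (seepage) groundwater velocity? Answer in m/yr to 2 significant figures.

∂h/∂x = (264.17 − 264.35) / (342303 − 342138) = -0.001091
∂h/∂y = (264.53 − 264.35) / (5233610 − 5233855) = -0.0007347
|∇h| = √(-0.001091² + -0.0007347²) = 0.001315
Seepage velocity v = K·i/n = 0.26 × 0.001315 / 0.44 = 0.000777 m/day = 0.2838 m/yr.

0.28 m/yr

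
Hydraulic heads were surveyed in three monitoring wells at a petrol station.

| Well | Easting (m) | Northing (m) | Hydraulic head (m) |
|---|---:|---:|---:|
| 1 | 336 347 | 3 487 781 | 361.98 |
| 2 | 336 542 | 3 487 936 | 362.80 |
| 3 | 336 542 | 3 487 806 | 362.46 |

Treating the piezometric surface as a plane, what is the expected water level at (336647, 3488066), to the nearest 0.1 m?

Differences from 1: to 2 (Δx, Δy, Δh) = (195, 155, +0.82); to 3 = (195, 25, +0.48).
Solve a·Δx + b·Δy = Δh: det = 195·25 − 195·155 = -25350.
∂h/∂x = [(+0.82)·25 − (+0.48)·155] / -25350 = +0.002126
∂h/∂y = [195·(+0.48) − 195·(+0.82)] / -25350 = +0.002615
h(336647, 3488066) = 361.98 + (+0.002126)·(300) + (+0.002615)·(285) = 361.98 +0.638 +0.745 = 363.363 m.

363.4 m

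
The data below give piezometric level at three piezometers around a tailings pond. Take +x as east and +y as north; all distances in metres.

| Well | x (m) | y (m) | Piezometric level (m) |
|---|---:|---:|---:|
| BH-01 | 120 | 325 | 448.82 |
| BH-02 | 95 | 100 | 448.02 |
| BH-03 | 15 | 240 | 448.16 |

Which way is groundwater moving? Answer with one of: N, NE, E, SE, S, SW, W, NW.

With h = a·x + b·y + c and BH-01 as origin, the differences give:
  (-25)·a + (-225)·b = -0.80
  (-105)·a + (-85)·b = -0.66
Eliminate b (×(-85) and ×(-225), subtract): -21500·a = -80.500 → a = ∂h/∂x = +0.003744
Back-substitute: b = ∂h/∂y = +0.003140.
Flow = −∇h = (-0.003744 east, -0.003140 north), which points southwest.

SW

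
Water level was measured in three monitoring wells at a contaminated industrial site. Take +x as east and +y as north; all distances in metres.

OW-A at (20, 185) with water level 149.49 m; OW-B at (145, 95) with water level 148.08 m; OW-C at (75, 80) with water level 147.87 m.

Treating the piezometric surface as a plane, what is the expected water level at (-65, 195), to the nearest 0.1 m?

With h = a·x + b·y + c and OW-A as origin, the differences give:
  125·a + (-90)·b = -1.41
  55·a + (-105)·b = -1.62
Eliminate b (×(-105) and ×(-90), subtract): -8175·a = 2.250 → a = ∂h/∂x = -0.0002752
Back-substitute: b = ∂h/∂y = +0.01528.
h(-65, 195) = 149.49 + (-0.0002752)·(-85) + (+0.01528)·(10) = 149.49 +0.023 +0.153 = 149.666 m.

149.7 m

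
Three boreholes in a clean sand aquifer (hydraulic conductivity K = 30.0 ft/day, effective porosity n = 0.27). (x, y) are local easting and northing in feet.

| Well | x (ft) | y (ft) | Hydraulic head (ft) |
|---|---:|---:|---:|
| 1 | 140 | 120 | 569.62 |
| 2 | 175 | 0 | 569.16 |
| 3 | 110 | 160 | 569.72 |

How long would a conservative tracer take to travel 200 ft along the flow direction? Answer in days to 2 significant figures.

Taking 1 as reference: 2−1 = (35, -120, -0.46); 3−1 = (-30, 40, +0.10).
Solve a·Δx + b·Δy = Δh: det = 35·40 − (-30)·(-120) = -2200.
∂h/∂x = [(-0.46)·40 − (+0.10)·(-120)] / -2200 = +0.002909
∂h/∂y = [35·(+0.10) − (-30)·(-0.46)] / -2200 = +0.004682
|∇h| = √(0.002909² + 0.004682²) = 0.005512
Seepage velocity v = K·i/n = 30.0 × 0.005512 / 0.27 = 0.6124 ft/day.
t = 200 / 0.6124 = 326.6 days.

330 days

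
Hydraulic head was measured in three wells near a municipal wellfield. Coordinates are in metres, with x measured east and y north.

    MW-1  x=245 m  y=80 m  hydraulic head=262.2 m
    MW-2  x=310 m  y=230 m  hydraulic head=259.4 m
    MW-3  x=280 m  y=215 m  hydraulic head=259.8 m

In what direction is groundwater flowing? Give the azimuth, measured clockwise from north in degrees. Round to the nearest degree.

With h = a·x + b·y + c and MW-1 as origin, the differences give:
  65·a + 150·b = -2.8
  35·a + 135·b = -2.4
Eliminate b (×135 and ×150, subtract): 3525·a = -18.00 → a = ∂h/∂x = -0.005106
Back-substitute: b = ∂h/∂y = -0.01645.
Flow direction (−∇h) has components (+0.005106 E, +0.01645 N).
Azimuth = atan2(E, N) = atan2(+0.005106, +0.01645) = 17.2° ≈ 017°.

017°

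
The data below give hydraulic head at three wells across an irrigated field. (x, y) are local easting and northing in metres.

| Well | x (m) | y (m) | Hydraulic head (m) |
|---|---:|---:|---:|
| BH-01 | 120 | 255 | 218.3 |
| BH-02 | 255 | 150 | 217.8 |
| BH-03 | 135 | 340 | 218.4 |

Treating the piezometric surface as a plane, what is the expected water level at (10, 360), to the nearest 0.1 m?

Three-point gradient (reference BH-01): Δ to BH-02 = (135, -105, -0.5), Δ to BH-03 = (15, 85, +0.1).
∂h/∂x = -0.002452, ∂h/∂y = +0.001609 (det = 13050).
h(10, 360) = 218.3 + (-0.002452)·(-110) + (+0.001609)·(105) = 218.3 +0.270 +0.169 = 218.739 m.

218.7 m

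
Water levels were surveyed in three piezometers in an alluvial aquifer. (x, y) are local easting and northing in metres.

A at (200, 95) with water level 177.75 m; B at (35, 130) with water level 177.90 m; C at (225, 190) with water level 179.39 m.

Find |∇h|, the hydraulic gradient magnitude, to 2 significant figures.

Three-point gradient (reference A): Δ to B = (-165, 35, +0.15), Δ to C = (25, 95, +1.64).
∂h/∂x = +0.002607, ∂h/∂y = +0.01658 (det = -16550).
|∇h| = √(0.002607² + 0.01658²) = 0.01678

0.017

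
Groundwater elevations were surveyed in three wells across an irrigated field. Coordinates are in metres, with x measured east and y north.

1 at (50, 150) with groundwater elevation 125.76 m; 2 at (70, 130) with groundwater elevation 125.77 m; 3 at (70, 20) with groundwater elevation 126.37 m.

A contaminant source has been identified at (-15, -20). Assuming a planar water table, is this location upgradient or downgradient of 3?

Three-point gradient (reference 1): Δ to 2 = (20, -20, +0.01), Δ to 3 = (20, -130, +0.61).
∂h/∂x = -0.004955, ∂h/∂y = -0.005455 (det = -2200).
Head at (-15, -20) = 125.76 + (-0.004955)·(-65) + (-0.005455)·(-170) = 127.01 m.
That is higher than the 126.37 m at 3, so the point is upgradient.

upgradient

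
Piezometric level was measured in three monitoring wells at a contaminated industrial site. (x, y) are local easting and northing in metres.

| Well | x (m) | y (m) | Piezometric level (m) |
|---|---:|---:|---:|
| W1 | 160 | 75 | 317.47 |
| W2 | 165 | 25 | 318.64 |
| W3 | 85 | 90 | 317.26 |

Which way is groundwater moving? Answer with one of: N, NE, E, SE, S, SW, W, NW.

N

Differences from W1: to W2 (Δx, Δy, Δh) = (5, -50, +1.17); to W3 = (-75, 15, -0.21).
Solve a·Δx + b·Δy = Δh: det = 5·15 − (-75)·(-50) = -3675.
∂h/∂x = [(+1.17)·15 − (-0.21)·(-50)] / -3675 = -0.001918
∂h/∂y = [5·(-0.21) − (-75)·(+1.17)] / -3675 = -0.02359
Flow = −∇h = (+0.001918 east, +0.02359 north), which points north.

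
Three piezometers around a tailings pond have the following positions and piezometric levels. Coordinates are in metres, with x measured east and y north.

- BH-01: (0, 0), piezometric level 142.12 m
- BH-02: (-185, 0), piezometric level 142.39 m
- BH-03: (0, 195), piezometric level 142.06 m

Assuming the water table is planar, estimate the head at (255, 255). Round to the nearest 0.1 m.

141.7 m

∂h/∂x = (142.39 − 142.12) / (-185 − 0) = -0.001459
∂h/∂y = (142.06 − 142.12) / (195 − 0) = -0.0003077
h(255, 255) = 142.12 + (-0.001459)·(255) + (-0.0003077)·(255) = 142.12 -0.372 -0.078 = 141.669 m.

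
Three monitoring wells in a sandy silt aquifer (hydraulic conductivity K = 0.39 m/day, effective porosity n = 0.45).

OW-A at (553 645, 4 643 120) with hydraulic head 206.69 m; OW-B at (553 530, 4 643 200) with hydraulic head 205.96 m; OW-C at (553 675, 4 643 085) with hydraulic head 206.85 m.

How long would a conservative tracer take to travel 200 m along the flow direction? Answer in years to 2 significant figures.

78 years

Taking OW-A as reference: OW-B−OW-A = (-115, 80, -0.73); OW-C−OW-A = (30, -35, +0.16).
Determinant of the coordinate differences = (-115)·(-35) − 30·80 = 1625.
∂h/∂x = [(-0.73)·(-35) − (+0.16)·80] / 1625 = +0.007846
∂h/∂y = [(-115)·(+0.16) − 30·(-0.73)] / 1625 = +0.002154
|∇h| = √(0.007846² + 0.002154²) = 0.008136
Seepage velocity v = K·i/n = 0.39 × 0.008136 / 0.45 = 0.007051 m/day.
t = 200 / 0.007051 = 2.836e+04 days = 77.6 years.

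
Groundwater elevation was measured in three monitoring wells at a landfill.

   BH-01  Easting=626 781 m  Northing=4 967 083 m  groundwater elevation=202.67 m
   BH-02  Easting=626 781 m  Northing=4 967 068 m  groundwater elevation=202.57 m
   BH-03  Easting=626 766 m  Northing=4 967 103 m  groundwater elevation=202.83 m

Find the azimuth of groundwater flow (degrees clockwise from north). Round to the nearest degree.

165°

With h = a·x + b·y + c and BH-01 as origin, the differences give:
  0·a + (-15)·b = -0.10
  (-15)·a + 20·b = +0.16
Eliminate b (×20 and ×(-15), subtract): -225·a = 0.400 → a = ∂h/∂x = -0.001778
Back-substitute: b = ∂h/∂y = +0.006667.
Flow direction (−∇h) has components (+0.001778 E, -0.006667 N).
Azimuth = atan2(E, N) = atan2(+0.001778, -0.006667) = 165.1° ≈ 165°.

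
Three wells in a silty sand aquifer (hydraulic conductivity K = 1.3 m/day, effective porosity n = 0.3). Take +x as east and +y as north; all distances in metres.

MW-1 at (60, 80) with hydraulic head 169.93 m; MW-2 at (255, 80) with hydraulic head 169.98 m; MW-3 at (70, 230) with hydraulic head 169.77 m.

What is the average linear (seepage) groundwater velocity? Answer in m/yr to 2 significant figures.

1.8 m/yr

With h = a·x + b·y + c and MW-1 as origin, the differences give:
  195·a + 0·b = +0.05
  10·a + 150·b = -0.16
Eliminate b (×150 and ×0, subtract): 29250·a = 7.500 → a = ∂h/∂x = +0.0002564
Back-substitute: b = ∂h/∂y = -0.001084.
|∇h| = √(0.0002564² + -0.001084²) = 0.001114
Seepage velocity v = K·i/n = 1.3 × 0.001114 / 0.3 = 0.004827 m/day = 1.763 m/yr.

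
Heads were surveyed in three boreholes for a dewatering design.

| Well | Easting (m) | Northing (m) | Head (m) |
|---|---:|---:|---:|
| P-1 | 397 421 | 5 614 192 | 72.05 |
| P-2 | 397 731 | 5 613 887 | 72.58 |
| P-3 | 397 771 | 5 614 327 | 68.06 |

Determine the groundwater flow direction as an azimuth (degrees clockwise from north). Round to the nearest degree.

039°

With h = a·x + b·y + c and P-1 as origin, the differences give:
  310·a + (-305)·b = +0.53
  350·a + 135·b = -3.99
Eliminate b (×135 and ×(-305), subtract): 148600·a = -1145.400 → a = ∂h/∂x = -0.007708
Back-substitute: b = ∂h/∂y = -0.009572.
Flow direction (−∇h) has components (+0.007708 E, +0.009572 N).
Azimuth = atan2(E, N) = atan2(+0.007708, +0.009572) = 38.8° ≈ 039°.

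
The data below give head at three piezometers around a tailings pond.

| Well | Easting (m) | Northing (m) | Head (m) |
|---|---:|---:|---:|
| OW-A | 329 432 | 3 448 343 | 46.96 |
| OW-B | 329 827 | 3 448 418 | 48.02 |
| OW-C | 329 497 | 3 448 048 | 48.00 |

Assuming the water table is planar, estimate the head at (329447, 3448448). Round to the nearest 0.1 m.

Three-point gradient (reference OW-A): Δ to OW-B = (395, 75, +1.06), Δ to OW-C = (65, -295, +1.04).
∂h/∂x = +0.003218, ∂h/∂y = -0.002816 (det = -121400).
h(329447, 3448448) = 46.96 + (+0.003218)·(15) + (-0.002816)·(105) = 46.96 +0.048 -0.296 = 46.713 m.

46.7 m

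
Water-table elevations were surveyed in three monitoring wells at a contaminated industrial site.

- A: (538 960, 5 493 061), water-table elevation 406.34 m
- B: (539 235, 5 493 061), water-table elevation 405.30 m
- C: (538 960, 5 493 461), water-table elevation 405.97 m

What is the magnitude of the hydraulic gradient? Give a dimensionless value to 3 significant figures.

∂h/∂x = (405.30 − 406.34) / (539235 − 538960) = -0.003782
∂h/∂y = (405.97 − 406.34) / (5493461 − 5493061) = -0.0009250
|∇h| = √(-0.003782² + -0.0009250²) = 0.003893

0.00389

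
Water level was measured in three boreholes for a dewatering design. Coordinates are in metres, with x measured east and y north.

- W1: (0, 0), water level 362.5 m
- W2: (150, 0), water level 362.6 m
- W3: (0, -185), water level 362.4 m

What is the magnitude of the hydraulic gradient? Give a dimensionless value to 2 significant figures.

0.00086

∂h/∂x = (362.6 − 362.5) / (150 − 0) = +0.0006667
∂h/∂y = (362.4 − 362.5) / (-185 − 0) = +0.0005405
|∇h| = √(0.0006667² + 0.0005405²) = 0.0008583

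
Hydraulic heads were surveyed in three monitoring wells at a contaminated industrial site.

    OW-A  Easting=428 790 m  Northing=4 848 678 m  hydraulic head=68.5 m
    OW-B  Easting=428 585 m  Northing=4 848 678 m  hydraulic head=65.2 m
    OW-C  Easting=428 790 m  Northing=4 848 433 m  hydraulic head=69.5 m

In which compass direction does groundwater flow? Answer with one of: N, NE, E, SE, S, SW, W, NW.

∂h/∂x = (65.2 − 68.5) / (428585 − 428790) = +0.01610
∂h/∂y = (69.5 − 68.5) / (4848433 − 4848678) = -0.004082
Flow = −∇h = (-0.01610 east, +0.004082 north), which points west.

W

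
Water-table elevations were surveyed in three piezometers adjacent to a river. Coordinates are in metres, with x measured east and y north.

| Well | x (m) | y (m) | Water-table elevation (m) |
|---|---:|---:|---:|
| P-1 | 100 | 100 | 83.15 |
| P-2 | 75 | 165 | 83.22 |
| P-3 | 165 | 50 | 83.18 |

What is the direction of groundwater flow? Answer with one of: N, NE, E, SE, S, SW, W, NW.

Differences from P-1: to P-2 (Δx, Δy, Δh) = (-25, 65, +0.07); to P-3 = (65, -50, +0.03).
Determinant of the coordinate differences = (-25)·(-50) − 65·65 = -2975.
∂h/∂x = [(+0.07)·(-50) − (+0.03)·65] / -2975 = +0.001832
∂h/∂y = [(-25)·(+0.03) − 65·(+0.07)] / -2975 = +0.001782
Flow = −∇h = (-0.001832 east, -0.001782 north), which points southwest.

SW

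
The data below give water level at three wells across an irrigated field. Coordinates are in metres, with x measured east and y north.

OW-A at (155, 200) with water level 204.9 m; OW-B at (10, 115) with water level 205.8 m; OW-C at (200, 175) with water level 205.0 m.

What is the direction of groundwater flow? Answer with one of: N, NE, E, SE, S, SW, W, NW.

N

Taking OW-A as reference: OW-B−OW-A = (-145, -85, +0.9); OW-C−OW-A = (45, -25, +0.1).
Solve a·Δx + b·Δy = Δh: det = (-145)·(-25) − 45·(-85) = 7450.
∂h/∂x = [(+0.9)·(-25) − (+0.1)·(-85)] / 7450 = -0.001879
∂h/∂y = [(-145)·(+0.1) − 45·(+0.9)] / 7450 = -0.007383
Flow = −∇h = (+0.001879 east, +0.007383 north), which points north.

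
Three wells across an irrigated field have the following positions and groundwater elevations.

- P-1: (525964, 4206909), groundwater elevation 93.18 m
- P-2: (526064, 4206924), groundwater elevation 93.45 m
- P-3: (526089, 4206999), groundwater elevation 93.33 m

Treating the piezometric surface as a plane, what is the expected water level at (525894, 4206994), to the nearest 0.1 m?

92.7 m

With h = a·x + b·y + c and P-1 as origin, the differences give:
  100·a + 15·b = +0.27
  125·a + 90·b = +0.15
Eliminate b (×90 and ×15, subtract): 7125·a = 22.050 → a = ∂h/∂x = +0.003095
Back-substitute: b = ∂h/∂y = -0.002632.
h(525894, 4206994) = 93.18 + (+0.003095)·(-70) + (-0.002632)·(85) = 93.18 -0.217 -0.224 = 92.740 m.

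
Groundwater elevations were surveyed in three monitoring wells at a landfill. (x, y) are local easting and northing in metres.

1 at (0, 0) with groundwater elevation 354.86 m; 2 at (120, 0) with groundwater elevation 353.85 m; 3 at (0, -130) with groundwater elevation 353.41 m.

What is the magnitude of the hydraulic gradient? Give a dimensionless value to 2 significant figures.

0.014

∂h/∂x = (353.85 − 354.86) / (120 − 0) = -0.008417
∂h/∂y = (353.41 − 354.86) / (-130 − 0) = +0.01115
|∇h| = √(-0.008417² + 0.01115²) = 0.01397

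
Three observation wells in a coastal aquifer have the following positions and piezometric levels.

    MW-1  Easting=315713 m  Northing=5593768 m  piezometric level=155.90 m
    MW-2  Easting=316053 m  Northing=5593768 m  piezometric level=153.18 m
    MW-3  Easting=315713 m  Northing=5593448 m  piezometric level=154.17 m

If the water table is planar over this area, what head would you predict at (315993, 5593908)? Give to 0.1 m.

∂h/∂x = (153.18 − 155.90) / (316053 − 315713) = -0.008000
∂h/∂y = (154.17 − 155.90) / (5593448 − 5593768) = +0.005406
h(315993, 5593908) = 155.90 + (-0.008000)·(280) + (+0.005406)·(140) = 155.90 -2.240 +0.757 = 154.417 m.

154.4 m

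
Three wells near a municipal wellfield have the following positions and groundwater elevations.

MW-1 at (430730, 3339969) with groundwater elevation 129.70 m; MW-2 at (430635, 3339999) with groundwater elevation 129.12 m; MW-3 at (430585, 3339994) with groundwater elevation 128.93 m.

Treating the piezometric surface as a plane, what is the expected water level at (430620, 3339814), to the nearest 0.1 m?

Differences from MW-1: to MW-2 (Δx, Δy, Δh) = (-95, 30, -0.58); to MW-3 = (-145, 25, -0.77).
Determinant of the coordinate differences = (-95)·25 − (-145)·30 = 1975.
∂h/∂x = [(-0.58)·25 − (-0.77)·30] / 1975 = +0.004354
∂h/∂y = [(-95)·(-0.77) − (-145)·(-0.58)] / 1975 = -0.005544
h(430620, 3339814) = 129.70 + (+0.004354)·(-110) + (-0.005544)·(-155) = 129.70 -0.479 +0.859 = 130.080 m.

130.1 m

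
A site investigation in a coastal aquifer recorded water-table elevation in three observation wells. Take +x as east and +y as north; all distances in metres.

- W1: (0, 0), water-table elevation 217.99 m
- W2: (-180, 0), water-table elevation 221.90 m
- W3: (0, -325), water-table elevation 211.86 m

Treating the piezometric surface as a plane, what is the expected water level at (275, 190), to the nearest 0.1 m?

215.6 m

∂h/∂x = (221.90 − 217.99) / (-180 − 0) = -0.02172
∂h/∂y = (211.86 − 217.99) / (-325 − 0) = +0.01886
h(275, 190) = 217.99 + (-0.02172)·(275) + (+0.01886)·(190) = 217.99 -5.974 +3.584 = 215.600 m.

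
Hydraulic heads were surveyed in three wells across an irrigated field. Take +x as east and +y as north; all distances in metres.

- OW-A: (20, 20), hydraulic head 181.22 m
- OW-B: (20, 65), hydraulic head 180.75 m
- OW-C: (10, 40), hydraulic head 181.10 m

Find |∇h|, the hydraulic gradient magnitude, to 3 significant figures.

Taking OW-A as reference: OW-B−OW-A = (0, 45, -0.47); OW-C−OW-A = (-10, 20, -0.12).
Solve a·Δx + b·Δy = Δh: det = 0·20 − (-10)·45 = 450.
∂h/∂x = [(-0.47)·20 − (-0.12)·45] / 450 = -0.008889
∂h/∂y = [0·(-0.12) − (-10)·(-0.47)] / 450 = -0.01044
|∇h| = √(-0.008889² + -0.01044²) = 0.01371

0.0137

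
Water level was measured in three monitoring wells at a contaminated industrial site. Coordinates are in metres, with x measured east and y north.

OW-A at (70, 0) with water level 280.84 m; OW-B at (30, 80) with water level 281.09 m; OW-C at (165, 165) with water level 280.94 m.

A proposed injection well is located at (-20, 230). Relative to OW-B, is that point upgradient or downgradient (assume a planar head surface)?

upgradient

Differences from OW-A: to OW-B (Δx, Δy, Δh) = (-40, 80, +0.25); to OW-C = (95, 165, +0.10).
Solve a·Δx + b·Δy = Δh: det = (-40)·165 − 95·80 = -14200.
∂h/∂x = [(+0.25)·165 − (+0.10)·80] / -14200 = -0.002342
∂h/∂y = [(-40)·(+0.10) − 95·(+0.25)] / -14200 = +0.001954
Head at (-20, 230) = 280.84 + (-0.002342)·(-90) + (+0.001954)·(230) = 281.50 m.
That is higher than the 281.09 m at OW-B, so the point is upgradient.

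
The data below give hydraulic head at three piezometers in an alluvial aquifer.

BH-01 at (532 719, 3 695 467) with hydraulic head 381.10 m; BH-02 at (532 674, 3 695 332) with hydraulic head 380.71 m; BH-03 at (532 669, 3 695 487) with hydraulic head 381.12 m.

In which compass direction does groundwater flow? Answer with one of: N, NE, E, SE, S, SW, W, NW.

S

Differences from BH-01: to BH-02 (Δx, Δy, Δh) = (-45, -135, -0.39); to BH-03 = (-50, 20, +0.02).
Solve a·Δx + b·Δy = Δh: det = (-45)·20 − (-50)·(-135) = -7650.
∂h/∂x = [(-0.39)·20 − (+0.02)·(-135)] / -7650 = +0.0006667
∂h/∂y = [(-45)·(+0.02) − (-50)·(-0.39)] / -7650 = +0.002667
Flow = −∇h = (-0.0006667 east, -0.002667 north), which points south.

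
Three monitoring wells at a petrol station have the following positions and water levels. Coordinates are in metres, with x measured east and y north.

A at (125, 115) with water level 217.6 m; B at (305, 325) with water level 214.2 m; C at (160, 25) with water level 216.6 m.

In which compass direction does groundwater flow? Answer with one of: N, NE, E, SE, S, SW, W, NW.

E

Taking A as reference: B−A = (180, 210, -3.4); C−A = (35, -90, -1.0).
Determinant of the coordinate differences = 180·(-90) − 35·210 = -23550.
∂h/∂x = [(-3.4)·(-90) − (-1.0)·210] / -23550 = -0.02191
∂h/∂y = [180·(-1.0) − 35·(-3.4)] / -23550 = +0.002590
Flow = −∇h = (+0.02191 east, -0.002590 north), which points east.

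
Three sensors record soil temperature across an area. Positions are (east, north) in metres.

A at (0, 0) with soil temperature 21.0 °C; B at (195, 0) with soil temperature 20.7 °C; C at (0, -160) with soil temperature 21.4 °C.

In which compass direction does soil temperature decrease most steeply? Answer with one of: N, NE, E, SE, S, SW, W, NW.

∂T/∂x = (20.7 − 21.0) / (195 − 0) = -0.001538
∂T/∂y = (21.4 − 21.0) / (-160 − 0) = -0.002500
Steepest decrease is along −∇f = (+0.001538 E, +0.002500 N) → northeast.

NE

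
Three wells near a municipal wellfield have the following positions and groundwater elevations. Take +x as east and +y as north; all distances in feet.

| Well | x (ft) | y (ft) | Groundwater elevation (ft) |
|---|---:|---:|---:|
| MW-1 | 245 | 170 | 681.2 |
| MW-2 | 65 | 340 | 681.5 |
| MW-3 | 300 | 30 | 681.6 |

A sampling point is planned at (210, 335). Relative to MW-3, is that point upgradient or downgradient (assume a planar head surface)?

downgradient

Taking MW-1 as reference: MW-2−MW-1 = (-180, 170, +0.3); MW-3−MW-1 = (55, -140, +0.4).
Determinant of the coordinate differences = (-180)·(-140) − 55·170 = 15850.
∂h/∂x = [(+0.3)·(-140) − (+0.4)·170] / 15850 = -0.006940
∂h/∂y = [(-180)·(+0.4) − 55·(+0.3)] / 15850 = -0.005584
Head at (210, 335) = 681.2 + (-0.006940)·(-35) + (-0.005584)·(165) = 680.52 ft.
That is lower than the 681.6 ft at MW-3, so the point is downgradient.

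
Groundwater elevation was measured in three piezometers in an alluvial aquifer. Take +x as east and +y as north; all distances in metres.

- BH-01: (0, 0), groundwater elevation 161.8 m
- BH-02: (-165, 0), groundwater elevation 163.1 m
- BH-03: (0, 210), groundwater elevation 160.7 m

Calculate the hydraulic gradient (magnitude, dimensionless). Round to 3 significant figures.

∂h/∂x = (163.1 − 161.8) / (-165 − 0) = -0.007879
∂h/∂y = (160.7 − 161.8) / (210 − 0) = -0.005238
|∇h| = √(-0.007879² + -0.005238²) = 0.009461

0.00946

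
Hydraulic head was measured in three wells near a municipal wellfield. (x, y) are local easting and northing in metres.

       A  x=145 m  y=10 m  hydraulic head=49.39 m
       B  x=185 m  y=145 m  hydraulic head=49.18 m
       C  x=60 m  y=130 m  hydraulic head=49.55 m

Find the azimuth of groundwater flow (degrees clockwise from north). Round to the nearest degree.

Differences from A: to B (Δx, Δy, Δh) = (40, 135, -0.21); to C = (-85, 120, +0.16).
Solve a·Δx + b·Δy = Δh: det = 40·120 − (-85)·135 = 16275.
∂h/∂x = [(-0.21)·120 − (+0.16)·135] / 16275 = -0.002876
∂h/∂y = [40·(+0.16) − (-85)·(-0.21)] / 16275 = -0.0007035
Flow direction (−∇h) has components (+0.002876 E, +0.0007035 N).
Azimuth = atan2(E, N) = atan2(+0.002876, +0.0007035) = 76.3° ≈ 076°.

076°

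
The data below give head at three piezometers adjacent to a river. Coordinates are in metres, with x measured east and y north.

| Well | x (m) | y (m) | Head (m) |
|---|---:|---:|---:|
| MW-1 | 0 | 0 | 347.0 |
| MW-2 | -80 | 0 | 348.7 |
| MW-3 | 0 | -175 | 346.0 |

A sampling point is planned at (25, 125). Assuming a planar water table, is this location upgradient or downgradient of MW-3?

upgradient

∂h/∂x = (348.7 − 347.0) / (-80 − 0) = -0.02125
∂h/∂y = (346.0 − 347.0) / (-175 − 0) = +0.005714
Head at (25, 125) = 347.0 + (-0.02125)·(25) + (+0.005714)·(125) = 347.18 m.
That is higher than the 346.0 m at MW-3, so the point is upgradient.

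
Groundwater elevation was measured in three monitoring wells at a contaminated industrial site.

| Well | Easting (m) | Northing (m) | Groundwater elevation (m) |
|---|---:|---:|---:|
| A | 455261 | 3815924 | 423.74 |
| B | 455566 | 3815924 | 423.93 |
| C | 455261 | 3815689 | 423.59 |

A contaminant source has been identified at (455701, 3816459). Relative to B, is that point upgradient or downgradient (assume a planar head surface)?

upgradient

∂h/∂x = (423.93 − 423.74) / (455566 − 455261) = +0.0006230
∂h/∂y = (423.59 − 423.74) / (3815689 − 3815924) = +0.0006383
Head at (455701, 3816459) = 423.74 + (+0.0006230)·(440) + (+0.0006383)·(535) = 424.36 m.
That is higher than the 423.93 m at B, so the point is upgradient.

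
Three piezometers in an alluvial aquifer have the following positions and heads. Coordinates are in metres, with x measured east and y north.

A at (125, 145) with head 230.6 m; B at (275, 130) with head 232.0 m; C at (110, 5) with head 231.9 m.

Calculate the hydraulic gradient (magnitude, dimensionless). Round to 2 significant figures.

0.013

With h = a·x + b·y + c and A as origin, the differences give:
  150·a + (-15)·b = +1.4
  (-15)·a + (-140)·b = +1.3
Eliminate b (×(-140) and ×(-15), subtract): -21225·a = -176.50 → a = ∂h/∂x = +0.008316
Back-substitute: b = ∂h/∂y = -0.01018.
|∇h| = √(0.008316² + -0.01018²) = 0.01314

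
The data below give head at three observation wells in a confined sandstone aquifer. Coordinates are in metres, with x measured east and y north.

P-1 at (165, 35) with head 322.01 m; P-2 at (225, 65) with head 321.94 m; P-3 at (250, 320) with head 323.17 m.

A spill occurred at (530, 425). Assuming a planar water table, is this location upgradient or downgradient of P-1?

upgradient

Taking P-1 as reference: P-2−P-1 = (60, 30, -0.07); P-3−P-1 = (85, 285, +1.16).
Solve a·Δx + b·Δy = Δh: det = 60·285 − 85·30 = 14550.
∂h/∂x = [(-0.07)·285 − (+1.16)·30] / 14550 = -0.003763
∂h/∂y = [60·(+1.16) − 85·(-0.07)] / 14550 = +0.005192
Head at (530, 425) = 322.01 + (-0.003763)·(365) + (+0.005192)·(390) = 322.66 m.
That is higher than the 322.01 m at P-1, so the point is upgradient.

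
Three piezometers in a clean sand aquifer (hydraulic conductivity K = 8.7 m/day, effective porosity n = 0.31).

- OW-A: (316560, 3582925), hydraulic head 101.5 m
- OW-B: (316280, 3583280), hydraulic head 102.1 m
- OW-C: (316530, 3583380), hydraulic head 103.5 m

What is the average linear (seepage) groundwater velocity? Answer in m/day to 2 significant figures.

0.17 m/day

Differences from OW-A: to OW-B (Δx, Δy, Δh) = (-280, 355, +0.6); to OW-C = (-30, 455, +2.0).
Solve a·Δx + b·Δy = Δh: det = (-280)·455 − (-30)·355 = -116750.
∂h/∂x = [(+0.6)·455 − (+2.0)·355] / -116750 = +0.003743
∂h/∂y = [(-280)·(+2.0) − (-30)·(+0.6)] / -116750 = +0.004642
|∇h| = √(0.003743² + 0.004642²) = 0.005963
Seepage velocity v = K·i/n = 8.7 × 0.005963 / 0.31 = 0.1673 m/day.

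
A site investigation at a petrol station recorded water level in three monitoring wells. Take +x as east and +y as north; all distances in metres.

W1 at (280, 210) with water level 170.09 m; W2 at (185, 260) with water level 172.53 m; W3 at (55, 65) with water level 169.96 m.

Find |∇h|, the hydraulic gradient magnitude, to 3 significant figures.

Taking W1 as reference: W2−W1 = (-95, 50, +2.44); W3−W1 = (-225, -145, -0.13).
Determinant of the coordinate differences = (-95)·(-145) − (-225)·50 = 25025.
∂h/∂x = [(+2.44)·(-145) − (-0.13)·50] / 25025 = -0.01388
∂h/∂y = [(-95)·(-0.13) − (-225)·(+2.44)] / 25025 = +0.02243
|∇h| = √(-0.01388² + 0.02243²) = 0.02638

0.0264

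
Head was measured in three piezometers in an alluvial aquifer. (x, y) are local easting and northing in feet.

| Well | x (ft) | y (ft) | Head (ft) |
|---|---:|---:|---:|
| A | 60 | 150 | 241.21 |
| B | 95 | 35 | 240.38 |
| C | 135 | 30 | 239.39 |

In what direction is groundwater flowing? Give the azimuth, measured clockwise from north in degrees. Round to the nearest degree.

Taking A as reference: B−A = (35, -115, -0.83); C−A = (75, -120, -1.82).
Solve a·Δx + b·Δy = Δh: det = 35·(-120) − 75·(-115) = 4425.
∂h/∂x = [(-0.83)·(-120) − (-1.82)·(-115)] / 4425 = -0.02479
∂h/∂y = [35·(-1.82) − 75·(-0.83)] / 4425 = -0.0003277
Flow direction (−∇h) has components (+0.02479 E, +0.0003277 N).
Azimuth = atan2(E, N) = atan2(+0.02479, +0.0003277) = 89.2° ≈ 089°.

089°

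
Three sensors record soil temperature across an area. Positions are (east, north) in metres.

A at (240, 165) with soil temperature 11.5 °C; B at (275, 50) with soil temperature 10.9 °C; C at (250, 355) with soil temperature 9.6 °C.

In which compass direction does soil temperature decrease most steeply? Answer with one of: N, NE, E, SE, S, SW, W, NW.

E

With T = a·x + b·y + c and A as origin, the differences give:
  35·a + (-115)·b = -0.6
  10·a + 190·b = -1.9
Eliminate b (×190 and ×(-115), subtract): 7800·a = -332.50 → a = ∂T/∂x = -0.04263
Back-substitute: b = ∂T/∂y = -0.007756.
Steepest decrease is along −∇f = (+0.04263 E, +0.007756 N) → east.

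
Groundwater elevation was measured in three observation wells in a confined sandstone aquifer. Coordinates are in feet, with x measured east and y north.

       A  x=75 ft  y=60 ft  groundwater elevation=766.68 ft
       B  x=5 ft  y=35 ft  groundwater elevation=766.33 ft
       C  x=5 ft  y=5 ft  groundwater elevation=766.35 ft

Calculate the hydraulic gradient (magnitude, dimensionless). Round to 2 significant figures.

0.0053

With h = a·x + b·y + c and A as origin, the differences give:
  (-70)·a + (-25)·b = -0.35
  (-70)·a + (-55)·b = -0.33
Eliminate b (×(-55) and ×(-25), subtract): 2100·a = 11.000 → a = ∂h/∂x = +0.005238
Back-substitute: b = ∂h/∂y = -0.0006667.
|∇h| = √(0.005238² + -0.0006667²) = 0.00528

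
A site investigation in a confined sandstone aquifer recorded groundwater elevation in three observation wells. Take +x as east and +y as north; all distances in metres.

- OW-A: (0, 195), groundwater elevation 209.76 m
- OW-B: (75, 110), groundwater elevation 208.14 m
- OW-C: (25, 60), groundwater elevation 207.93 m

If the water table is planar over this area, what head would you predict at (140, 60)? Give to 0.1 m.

207.0 m

Taking OW-A as reference: OW-B−OW-A = (75, -85, -1.62); OW-C−OW-A = (25, -135, -1.83).
Determinant of the coordinate differences = 75·(-135) − 25·(-85) = -8000.
∂h/∂x = [(-1.62)·(-135) − (-1.83)·(-85)] / -8000 = -0.007894
∂h/∂y = [75·(-1.83) − 25·(-1.62)] / -8000 = +0.01209
h(140, 60) = 209.76 + (-0.007894)·(140) + (+0.01209)·(-135) = 209.76 -1.105 -1.633 = 207.022 m.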